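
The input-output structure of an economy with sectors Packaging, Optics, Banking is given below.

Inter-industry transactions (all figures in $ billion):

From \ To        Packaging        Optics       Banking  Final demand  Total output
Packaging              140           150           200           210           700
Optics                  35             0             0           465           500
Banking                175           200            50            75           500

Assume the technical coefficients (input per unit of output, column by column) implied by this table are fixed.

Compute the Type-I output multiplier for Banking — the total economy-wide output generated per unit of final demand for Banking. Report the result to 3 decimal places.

m_B = 2.013

Technical coefficients a_ij = z_ij / X_j:
  a_PP = 140/700 = 0.20, a_OP = 35/700 = 0.05, a_BP = 175/700 = 0.25
  a_PO = 150/500 = 0.30, a_OO = 0/500 = 0.00, a_BO = 200/500 = 0.40
  a_PB = 200/500 = 0.40, a_OB = 0/500 = 0.00, a_BB = 50/500 = 0.10
I − A =
  [   0.80    -0.30    -0.40]
  [  -0.05     1.00     0.00]
  [  -0.25    -0.40     0.90]
Cofactors of I−A, C_ij = (−1)^(i+j)·(minor ij) (rows/columns in the sector order above):
  C_11 = (1.00)(0.90) − (0.00)(-0.40) = 0.9000
  C_12 = −[(-0.05)(0.90) − (0.00)(-0.25)] = 0.0450
  C_13 = (-0.05)(-0.40) − (1.00)(-0.25) = 0.2700
  C_21 = −[(-0.30)(0.90) − (-0.40)(-0.40)] = 0.4300
  C_22 = (0.80)(0.90) − (-0.40)(-0.25) = 0.6200
  C_23 = −[(0.80)(-0.40) − (-0.30)(-0.25)] = 0.3950
  C_31 = (-0.30)(0.00) − (-0.40)(1.00) = 0.4000
  C_32 = −[(0.80)(0.00) − (-0.40)(-0.05)] = 0.0200
  C_33 = (0.80)(1.00) − (-0.30)(-0.05) = 0.7850
det(I−A) = Σ_j (I−A)_1j·C_1j = (0.80)(0.9000) + (-0.30)(0.0450) + (-0.40)(0.2700) = 0.5985
adj(I−A) = Cᵀ =
  [ 0.9000   0.4300   0.4000]
  [ 0.0450   0.6200   0.0200]
  [ 0.2700   0.3950   0.7850]
(I − A)⁻¹ = adj(I−A) / det(I−A) ≈
  [   1.5038     0.7185     0.6683]
  [   0.0752     1.0359     0.0334]
  [   0.4511     0.6600     1.3116]
The output multiplier for sector j is the column-j sum of the Leontief inverse (I − A)⁻¹ = adj(I−A) / det(I−A).
Column B of adj(I−A): (0.4000, 0.0200, 0.7850); det(I−A) = 0.5985.
m_B = (0.4000 + 0.0200 + 0.7850) / 0.5985 = 1.205 / 0.5985 ≈ 2.013.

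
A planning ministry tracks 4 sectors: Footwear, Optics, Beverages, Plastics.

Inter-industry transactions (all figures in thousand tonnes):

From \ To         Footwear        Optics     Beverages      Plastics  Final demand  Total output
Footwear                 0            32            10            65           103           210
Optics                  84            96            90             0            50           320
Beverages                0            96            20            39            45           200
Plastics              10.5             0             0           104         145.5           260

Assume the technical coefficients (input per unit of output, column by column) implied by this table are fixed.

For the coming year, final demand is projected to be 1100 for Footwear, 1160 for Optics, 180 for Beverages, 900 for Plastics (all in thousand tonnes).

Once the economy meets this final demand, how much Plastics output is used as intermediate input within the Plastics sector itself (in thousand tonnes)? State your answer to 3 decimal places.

z_PP = 666.738

Technical coefficients a_ij = z_ij / X_j:
  a_FF = 0/210 = 0.00, a_OF = 84/210 = 0.40, a_BF = 0/210 = 0.00, a_PF = 10.5/210 = 0.05
  a_FO = 32/320 = 0.10, a_OO = 96/320 = 0.30, a_BO = 96/320 = 0.30, a_PO = 0/320 = 0.00
  a_FB = 10/200 = 0.05, a_OB = 90/200 = 0.45, a_BB = 20/200 = 0.10, a_PB = 0/200 = 0.00
  a_FP = 65/260 = 0.25, a_OP = 0/260 = 0.00, a_BP = 39/260 = 0.15, a_PP = 104/260 = 0.40
I − A =
  [   1.00    -0.10    -0.05    -0.25]
  [  -0.40     0.70    -0.45     0.00]
  [   0.00    -0.30     0.90    -0.15]
  [  -0.05     0.00     0.00     0.60]
Compute the cofactors C_ij = (−1)^(i+j)·(3×3 minor ij) of I−A; the adjugate is their transpose:
adj(I−A) = Cᵀ =
  [ 0.297000   0.063000   0.048000   0.135750]
  [ 0.219375   0.528375   0.276375   0.160500]
  [ 0.077250   0.177000   0.387250   0.129000]
  [ 0.024750   0.005250   0.004000   0.453000]
det(I−A) = Σ_j (I−A)_1j·C_1j = (1.00)(0.297000) + (-0.10)(0.219375) + (-0.05)(0.077250) + (-0.25)(0.024750) = 0.2650125
(I − A)⁻¹ = adj(I−A) / det(I−A) ≈
  [   1.1207     0.2377     0.1811     0.5122]
  [   0.8278     1.9938     1.0429     0.6056]
  [   0.2915     0.6679     1.4613     0.4868]
  [   0.0934     0.0198     0.0151     1.7094]
First solve x = (I − A)⁻¹ d = adj(I−A)·d / det(I−A); in particular x_P = (0.024750·1100 + 0.005250·1160 + 0.004000·180 + 0.453000·900) / 0.2650125 = 441.735 / 0.2650125 ≈ 1666.84590.
Intermediate flow from P to P: z_PP = a_PP · x_P = 0.40 × 441.735 / 0.2650125 = 176.694 / 0.2650125 ≈ 666.738.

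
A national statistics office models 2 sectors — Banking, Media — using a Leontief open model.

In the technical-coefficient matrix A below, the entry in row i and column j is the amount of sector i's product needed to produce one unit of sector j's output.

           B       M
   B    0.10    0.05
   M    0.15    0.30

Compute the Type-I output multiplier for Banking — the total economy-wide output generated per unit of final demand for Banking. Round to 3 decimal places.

I − A =
  [   0.90    -0.05]
  [  -0.15     0.70]
det(I−A) = (0.90)(0.70) − (-0.05)(-0.15) = 0.6225
adj(I−A) = [[0.70, 0.05], [0.15, 0.90]]
(I − A)⁻¹ = adj(I−A) / det(I−A) ≈
  [   1.1245     0.0803]
  [   0.2410     1.4458]
The output multiplier for sector j is the column-j sum of the Leontief inverse (I − A)⁻¹ = adj(I−A) / det(I−A).
Column B of adj(I−A): (0.70, 0.15); det(I−A) = 0.6225.
m_B = (0.70 + 0.15) / 0.6225 = 0.85 / 0.6225 ≈ 1.365.

m_B = 1.365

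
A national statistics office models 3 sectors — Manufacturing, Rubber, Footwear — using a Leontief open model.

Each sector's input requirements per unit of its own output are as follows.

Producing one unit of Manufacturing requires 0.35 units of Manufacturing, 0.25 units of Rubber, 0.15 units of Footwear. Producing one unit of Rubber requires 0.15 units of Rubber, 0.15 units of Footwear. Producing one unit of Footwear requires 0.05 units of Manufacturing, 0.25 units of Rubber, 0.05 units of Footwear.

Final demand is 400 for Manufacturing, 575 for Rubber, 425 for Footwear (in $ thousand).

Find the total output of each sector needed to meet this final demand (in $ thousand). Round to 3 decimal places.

I − A =
  [   0.65     0.00    -0.05]
  [  -0.25     0.85    -0.25]
  [  -0.15    -0.15     0.95]
Cofactors of I−A, C_ij = (−1)^(i+j)·(minor ij) (rows/columns in the sector order above):
  C_11 = (0.85)(0.95) − (-0.25)(-0.15) = 0.7700
  C_12 = −[(-0.25)(0.95) − (-0.25)(-0.15)] = 0.2750
  C_13 = (-0.25)(-0.15) − (0.85)(-0.15) = 0.1650
  C_21 = −[(0.00)(0.95) − (-0.05)(-0.15)] = 0.0075
  C_22 = (0.65)(0.95) − (-0.05)(-0.15) = 0.6100
  C_23 = −[(0.65)(-0.15) − (0.00)(-0.15)] = 0.0975
  C_31 = (0.00)(-0.25) − (-0.05)(0.85) = 0.0425
  C_32 = −[(0.65)(-0.25) − (-0.05)(-0.25)] = 0.1750
  C_33 = (0.65)(0.85) − (0.00)(-0.25) = 0.5525
det(I−A) = Σ_j (I−A)_1j·C_1j = (0.65)(0.7700) + (0.00)(0.2750) + (-0.05)(0.1650) = 0.49225
adj(I−A) = Cᵀ =
  [ 0.7700   0.0075   0.0425]
  [ 0.2750   0.6100   0.1750]
  [ 0.1650   0.0975   0.5525]
(I − A)⁻¹ = adj(I−A) / det(I−A) ≈
  [   1.5642     0.0152     0.0863]
  [   0.5587     1.2392     0.3555]
  [   0.3352     0.1981     1.1224]
x = (I − A)⁻¹ d = adj(I−A)·d / det(I−A), with det(I−A) = 0.49225:
  x_1 = (0.7700·400 + 0.0075·575 + 0.0425·425) / 0.49225 = 330.375 / 0.49225 ≈ 671.153
  x_2 = (0.2750·400 + 0.6100·575 + 0.1750·425) / 0.49225 = 535.125 / 0.49225 ≈ 1087.100
  x_3 = (0.1650·400 + 0.0975·575 + 0.5525·425) / 0.49225 = 356.875 / 0.49225 ≈ 724.987

x_1 = 671.153, x_2 = 1087.100, x_3 = 724.987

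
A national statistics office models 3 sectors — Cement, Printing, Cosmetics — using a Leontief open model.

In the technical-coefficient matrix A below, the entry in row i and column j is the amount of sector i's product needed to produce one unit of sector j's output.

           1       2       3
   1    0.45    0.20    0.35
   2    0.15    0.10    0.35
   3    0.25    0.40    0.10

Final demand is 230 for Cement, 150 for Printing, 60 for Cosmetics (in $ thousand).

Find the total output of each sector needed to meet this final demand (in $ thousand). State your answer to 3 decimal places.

x_1 = 1004.236, x_2 = 566.332, x_3 = 597.324

I − A =
  [   0.55    -0.20    -0.35]
  [  -0.15     0.90    -0.35]
  [  -0.25    -0.40     0.90]
Cofactors of I−A, C_ij = (−1)^(i+j)·(minor ij) (rows/columns in the sector order above):
  C_11 = (0.90)(0.90) − (-0.35)(-0.40) = 0.6700
  C_12 = −[(-0.15)(0.90) − (-0.35)(-0.25)] = 0.2225
  C_13 = (-0.15)(-0.40) − (0.90)(-0.25) = 0.2850
  C_21 = −[(-0.20)(0.90) − (-0.35)(-0.40)] = 0.3200
  C_22 = (0.55)(0.90) − (-0.35)(-0.25) = 0.4075
  C_23 = −[(0.55)(-0.40) − (-0.20)(-0.25)] = 0.2700
  C_31 = (-0.20)(-0.35) − (-0.35)(0.90) = 0.3850
  C_32 = −[(0.55)(-0.35) − (-0.35)(-0.15)] = 0.2450
  C_33 = (0.55)(0.90) − (-0.20)(-0.15) = 0.4650
det(I−A) = Σ_j (I−A)_1j·C_1j = (0.55)(0.6700) + (-0.20)(0.2225) + (-0.35)(0.2850) = 0.22425
adj(I−A) = Cᵀ =
  [ 0.6700   0.3200   0.3850]
  [ 0.2225   0.4075   0.2450]
  [ 0.2850   0.2700   0.4650]
(I − A)⁻¹ = adj(I−A) / det(I−A) ≈
  [   2.9877     1.4270     1.7168]
  [   0.9922     1.8172     1.0925]
  [   1.2709     1.2040     2.0736]
x = (I − A)⁻¹ d = adj(I−A)·d / det(I−A), with det(I−A) = 0.22425:
  x_1 = (0.6700·230 + 0.3200·150 + 0.3850·60) / 0.22425 = 225.20 / 0.22425 ≈ 1004.236
  x_2 = (0.2225·230 + 0.4075·150 + 0.2450·60) / 0.22425 = 127.00 / 0.22425 ≈ 566.332
  x_3 = (0.2850·230 + 0.2700·150 + 0.4650·60) / 0.22425 = 133.95 / 0.22425 ≈ 597.324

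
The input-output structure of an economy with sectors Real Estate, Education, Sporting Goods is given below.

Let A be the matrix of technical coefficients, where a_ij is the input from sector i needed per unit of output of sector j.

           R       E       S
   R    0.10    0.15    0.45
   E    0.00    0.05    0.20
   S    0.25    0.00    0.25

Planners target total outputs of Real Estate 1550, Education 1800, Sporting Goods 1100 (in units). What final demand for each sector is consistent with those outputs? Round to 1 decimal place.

d_R = 630.0, d_E = 1490.0, d_S = 437.5

I − A =
  [   0.90    -0.15    -0.45]
  [   0.00     0.95    -0.20]
  [  -0.25     0.00     0.75]
d = (I − A) x:
  d_R = (+0.90)·1550 + (-0.15)·1800 + (-0.45)·1100 = 630.0
  d_E = (+0.00)·1550 + (+0.95)·1800 + (-0.20)·1100 = 1490.0
  d_S = (-0.25)·1550 + (+0.00)·1800 + (+0.75)·1100 = 437.5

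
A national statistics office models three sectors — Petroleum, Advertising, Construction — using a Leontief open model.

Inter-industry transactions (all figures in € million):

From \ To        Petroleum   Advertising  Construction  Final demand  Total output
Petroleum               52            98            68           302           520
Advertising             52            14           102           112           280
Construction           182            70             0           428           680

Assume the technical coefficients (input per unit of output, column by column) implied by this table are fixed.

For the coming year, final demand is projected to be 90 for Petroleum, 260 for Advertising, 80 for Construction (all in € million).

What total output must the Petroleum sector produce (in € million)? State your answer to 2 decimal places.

Technical coefficients a_ij = z_ij / X_j:
  a_11 = 52/520 = 0.10, a_21 = 52/520 = 0.10, a_31 = 182/520 = 0.35
  a_12 = 98/280 = 0.35, a_22 = 14/280 = 0.05, a_32 = 70/280 = 0.25
  a_13 = 68/680 = 0.10, a_23 = 102/680 = 0.15, a_33 = 0/680 = 0.00
I − A =
  [   0.90    -0.35    -0.10]
  [  -0.10     0.95    -0.15]
  [  -0.35    -0.25     1.00]
Cofactors of I−A, C_ij = (−1)^(i+j)·(minor ij) (rows/columns in the sector order above):
  C_11 = (0.95)(1.00) − (-0.15)(-0.25) = 0.9125
  C_12 = −[(-0.10)(1.00) − (-0.15)(-0.35)] = 0.1525
  C_13 = (-0.10)(-0.25) − (0.95)(-0.35) = 0.3575
  C_21 = −[(-0.35)(1.00) − (-0.10)(-0.25)] = 0.3750
  C_22 = (0.90)(1.00) − (-0.10)(-0.35) = 0.8650
  C_23 = −[(0.90)(-0.25) − (-0.35)(-0.35)] = 0.3475
  C_31 = (-0.35)(-0.15) − (-0.10)(0.95) = 0.1475
  C_32 = −[(0.90)(-0.15) − (-0.10)(-0.10)] = 0.1450
  C_33 = (0.90)(0.95) − (-0.35)(-0.10) = 0.8200
det(I−A) = Σ_j (I−A)_1j·C_1j = (0.90)(0.9125) + (-0.35)(0.1525) + (-0.10)(0.3575) = 0.732125
adj(I−A) = Cᵀ =
  [ 0.9125   0.3750   0.1475]
  [ 0.1525   0.8650   0.1450]
  [ 0.3575   0.3475   0.8200]
(I − A)⁻¹ = adj(I−A) / det(I−A) ≈
  [   1.2464     0.5122     0.2015]
  [   0.2083     1.1815     0.1981]
  [   0.4883     0.4746     1.1200]
x = (I − A)⁻¹ d = adj(I−A)·d / det(I−A), with det(I−A) = 0.732125:
  x_1 = (0.9125·90 + 0.3750·260 + 0.1475·80) / 0.732125 = 191.425 / 0.732125 ≈ 261.46
  x_2 = (0.1525·90 + 0.8650·260 + 0.1450·80) / 0.732125 = 250.225 / 0.732125 ≈ 341.78
  x_3 = (0.3575·90 + 0.3475·260 + 0.8200·80) / 0.732125 = 188.125 / 0.732125 ≈ 256.96

x_1 = 261.46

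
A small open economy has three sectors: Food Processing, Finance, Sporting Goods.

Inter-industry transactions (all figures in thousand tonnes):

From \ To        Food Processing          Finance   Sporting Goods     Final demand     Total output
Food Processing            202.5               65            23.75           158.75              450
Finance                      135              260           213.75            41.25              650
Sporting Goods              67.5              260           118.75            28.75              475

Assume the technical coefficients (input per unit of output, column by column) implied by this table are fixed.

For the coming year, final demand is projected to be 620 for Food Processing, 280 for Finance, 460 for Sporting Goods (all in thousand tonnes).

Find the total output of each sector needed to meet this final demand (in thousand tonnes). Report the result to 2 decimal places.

Technical coefficients a_ij = z_ij / X_j:
  a_11 = 202.5/450 = 0.45, a_21 = 135/450 = 0.30, a_31 = 67.5/450 = 0.15
  a_12 = 65/650 = 0.10, a_22 = 260/650 = 0.40, a_32 = 260/650 = 0.40
  a_13 = 23.75/475 = 0.05, a_23 = 213.75/475 = 0.45, a_33 = 118.75/475 = 0.25
I − A =
  [   0.55    -0.10    -0.05]
  [  -0.30     0.60    -0.45]
  [  -0.15    -0.40     0.75]
Cofactors of I−A, C_ij = (−1)^(i+j)·(minor ij) (rows/columns in the sector order above):
  C_11 = (0.60)(0.75) − (-0.45)(-0.40) = 0.2700
  C_12 = −[(-0.30)(0.75) − (-0.45)(-0.15)] = 0.2925
  C_13 = (-0.30)(-0.40) − (0.60)(-0.15) = 0.2100
  C_21 = −[(-0.10)(0.75) − (-0.05)(-0.40)] = 0.0950
  C_22 = (0.55)(0.75) − (-0.05)(-0.15) = 0.4050
  C_23 = −[(0.55)(-0.40) − (-0.10)(-0.15)] = 0.2350
  C_31 = (-0.10)(-0.45) − (-0.05)(0.60) = 0.0750
  C_32 = −[(0.55)(-0.45) − (-0.05)(-0.30)] = 0.2625
  C_33 = (0.55)(0.60) − (-0.10)(-0.30) = 0.3000
det(I−A) = Σ_j (I−A)_1j·C_1j = (0.55)(0.2700) + (-0.10)(0.2925) + (-0.05)(0.2100) = 0.10875
adj(I−A) = Cᵀ =
  [ 0.2700   0.0950   0.0750]
  [ 0.2925   0.4050   0.2625]
  [ 0.2100   0.2350   0.3000]
(I − A)⁻¹ = adj(I−A) / det(I−A) ≈
  [   2.4828     0.8736     0.6897]
  [   2.6897     3.7241     2.4138]
  [   1.9310     2.1609     2.7586]
x = (I − A)⁻¹ d = adj(I−A)·d / det(I−A), with det(I−A) = 0.10875:
  x_1 = (0.2700·620 + 0.0950·280 + 0.0750·460) / 0.10875 = 228.50 / 0.10875 ≈ 2101.15
  x_2 = (0.2925·620 + 0.4050·280 + 0.2625·460) / 0.10875 = 415.50 / 0.10875 ≈ 3820.69
  x_3 = (0.2100·620 + 0.2350·280 + 0.3000·460) / 0.10875 = 334.00 / 0.10875 ≈ 3071.26

x_1 = 2101.15, x_2 = 3820.69, x_3 = 3071.26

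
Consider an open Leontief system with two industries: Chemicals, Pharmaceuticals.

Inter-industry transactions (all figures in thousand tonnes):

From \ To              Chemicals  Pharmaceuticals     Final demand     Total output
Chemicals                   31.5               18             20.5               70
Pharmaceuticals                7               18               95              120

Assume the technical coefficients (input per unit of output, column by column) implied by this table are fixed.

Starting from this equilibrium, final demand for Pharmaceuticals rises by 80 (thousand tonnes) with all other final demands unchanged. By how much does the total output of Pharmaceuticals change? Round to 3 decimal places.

Δx_2 = 97.238

Technical coefficients a_ij = z_ij / X_j:
  a_11 = 31.5/70 = 0.45, a_21 = 7/70 = 0.10
  a_12 = 18/120 = 0.15, a_22 = 18/120 = 0.15
I − A =
  [   0.55    -0.15]
  [  -0.10     0.85]
det(I−A) = (0.55)(0.85) − (-0.15)(-0.10) = 0.4525
adj(I−A) = [[0.85, 0.15], [0.10, 0.55]]
(I − A)⁻¹ = adj(I−A) / det(I−A) ≈
  [   1.8785     0.3315]
  [   0.2210     1.2155]
Δx = (I − A)⁻¹ Δd with Δd having +80 in the Pharmaceuticals component and 0 elsewhere.
So Δx_2 = L_22 · (+80), where L_22 = adj(I−A)_22 / det(I−A) = 0.55 / 0.4525.
Δx_2 = 0.55 × (+80) / 0.4525 = 44.00 / 0.4525 ≈ 97.238.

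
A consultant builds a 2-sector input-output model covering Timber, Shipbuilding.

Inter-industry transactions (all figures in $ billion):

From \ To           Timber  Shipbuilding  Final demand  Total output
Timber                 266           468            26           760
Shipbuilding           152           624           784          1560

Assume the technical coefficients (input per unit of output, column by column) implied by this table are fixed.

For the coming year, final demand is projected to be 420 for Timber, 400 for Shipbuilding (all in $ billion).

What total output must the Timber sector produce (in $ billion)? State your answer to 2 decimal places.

x_T = 1127.27

Technical coefficients a_ij = z_ij / X_j:
  a_TT = 266/760 = 0.35, a_ST = 152/760 = 0.20
  a_TS = 468/1560 = 0.30, a_SS = 624/1560 = 0.40
I − A =
  [   0.65    -0.30]
  [  -0.20     0.60]
det(I−A) = (0.65)(0.60) − (-0.30)(-0.20) = 0.3300
adj(I−A) = [[0.60, 0.30], [0.20, 0.65]]
(I − A)⁻¹ = adj(I−A) / det(I−A) ≈
  [   1.8182     0.9091]
  [   0.6061     1.9697]
x = (I − A)⁻¹ d = adj(I−A)·d / det(I−A), with det(I−A) = 0.3300:
  x_T = (0.60·420 + 0.30·400) / 0.3300 = 372.00 / 0.3300 ≈ 1127.27
  x_S = (0.20·420 + 0.65·400) / 0.3300 = 344.00 / 0.3300 ≈ 1042.42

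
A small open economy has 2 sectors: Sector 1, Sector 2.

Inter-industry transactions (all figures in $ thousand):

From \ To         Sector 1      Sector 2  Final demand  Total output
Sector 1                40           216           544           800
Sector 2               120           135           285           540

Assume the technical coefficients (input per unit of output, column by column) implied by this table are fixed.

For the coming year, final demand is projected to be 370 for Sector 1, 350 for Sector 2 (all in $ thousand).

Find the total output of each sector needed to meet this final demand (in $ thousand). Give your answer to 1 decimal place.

x_1 = 639.8, x_2 = 594.6

Technical coefficients a_ij = z_ij / X_j:
  a_11 = 40/800 = 0.05, a_21 = 120/800 = 0.15
  a_12 = 216/540 = 0.40, a_22 = 135/540 = 0.25
I − A =
  [   0.95    -0.40]
  [  -0.15     0.75]
det(I−A) = (0.95)(0.75) − (-0.40)(-0.15) = 0.6525
adj(I−A) = [[0.75, 0.40], [0.15, 0.95]]
(I − A)⁻¹ = adj(I−A) / det(I−A) ≈
  [   1.1494     0.6130]
  [   0.2299     1.4559]
x = (I − A)⁻¹ d = adj(I−A)·d / det(I−A), with det(I−A) = 0.6525:
  x_1 = (0.75·370 + 0.40·350) / 0.6525 = 417.50 / 0.6525 ≈ 639.8
  x_2 = (0.15·370 + 0.95·350) / 0.6525 = 388.00 / 0.6525 ≈ 594.6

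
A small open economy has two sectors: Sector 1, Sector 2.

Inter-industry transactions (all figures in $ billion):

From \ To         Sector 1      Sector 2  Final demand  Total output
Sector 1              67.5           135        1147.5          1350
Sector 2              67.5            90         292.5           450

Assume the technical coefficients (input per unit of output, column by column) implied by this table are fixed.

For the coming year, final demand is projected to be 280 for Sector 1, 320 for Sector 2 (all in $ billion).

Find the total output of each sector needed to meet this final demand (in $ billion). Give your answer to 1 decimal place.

Technical coefficients a_ij = z_ij / X_j:
  a_11 = 67.5/1350 = 0.05, a_21 = 67.5/1350 = 0.05
  a_12 = 135/450 = 0.30, a_22 = 90/450 = 0.20
I − A =
  [   0.95    -0.30]
  [  -0.05     0.80]
det(I−A) = (0.95)(0.80) − (-0.30)(-0.05) = 0.7450
adj(I−A) = [[0.80, 0.30], [0.05, 0.95]]
(I − A)⁻¹ = adj(I−A) / det(I−A) ≈
  [   1.0738     0.4027]
  [   0.0671     1.2752]
x = (I − A)⁻¹ d = adj(I−A)·d / det(I−A), with det(I−A) = 0.7450:
  x_1 = (0.80·280 + 0.30·320) / 0.7450 = 320.00 / 0.7450 ≈ 429.5
  x_2 = (0.05·280 + 0.95·320) / 0.7450 = 318.00 / 0.7450 ≈ 426.8

x_1 = 429.5, x_2 = 426.8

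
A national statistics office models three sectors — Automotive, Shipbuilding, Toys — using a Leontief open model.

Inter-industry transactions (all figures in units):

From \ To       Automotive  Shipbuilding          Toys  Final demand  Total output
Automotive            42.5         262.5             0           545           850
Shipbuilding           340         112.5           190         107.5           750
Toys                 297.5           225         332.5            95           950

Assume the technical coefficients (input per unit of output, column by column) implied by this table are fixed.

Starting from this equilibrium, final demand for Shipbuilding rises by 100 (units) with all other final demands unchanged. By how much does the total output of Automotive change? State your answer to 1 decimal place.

Technical coefficients a_ij = z_ij / X_j:
  a_11 = 42.5/850 = 0.05, a_21 = 340/850 = 0.40, a_31 = 297.5/850 = 0.35
  a_12 = 262.5/750 = 0.35, a_22 = 112.5/750 = 0.15, a_32 = 225/750 = 0.30
  a_13 = 0/950 = 0.00, a_23 = 190/950 = 0.20, a_33 = 332.5/950 = 0.35
I − A =
  [   0.95    -0.35     0.00]
  [  -0.40     0.85    -0.20]
  [  -0.35    -0.30     0.65]
Cofactors of I−A, C_ij = (−1)^(i+j)·(minor ij) (rows/columns in the sector order above):
  C_11 = (0.85)(0.65) − (-0.20)(-0.30) = 0.4925
  C_12 = −[(-0.40)(0.65) − (-0.20)(-0.35)] = 0.3300
  C_13 = (-0.40)(-0.30) − (0.85)(-0.35) = 0.4175
  C_21 = −[(-0.35)(0.65) − (0.00)(-0.30)] = 0.2275
  C_22 = (0.95)(0.65) − (0.00)(-0.35) = 0.6175
  C_23 = −[(0.95)(-0.30) − (-0.35)(-0.35)] = 0.4075
  C_31 = (-0.35)(-0.20) − (0.00)(0.85) = 0.0700
  C_32 = −[(0.95)(-0.20) − (0.00)(-0.40)] = 0.1900
  C_33 = (0.95)(0.85) − (-0.35)(-0.40) = 0.6675
det(I−A) = Σ_j (I−A)_1j·C_1j = (0.95)(0.4925) + (-0.35)(0.3300) + (0.00)(0.4175) = 0.352375
adj(I−A) = Cᵀ =
  [ 0.4925   0.2275   0.0700]
  [ 0.3300   0.6175   0.1900]
  [ 0.4175   0.4075   0.6675]
(I − A)⁻¹ = adj(I−A) / det(I−A) ≈
  [   1.3977     0.6456     0.1987]
  [   0.9365     1.7524     0.5392]
  [   1.1848     1.1564     1.8943]
Δx = (I − A)⁻¹ Δd with Δd having +100 in the Shipbuilding component and 0 elsewhere.
So Δx_1 = L_12 · (+100), where L_12 = adj(I−A)_12 / det(I−A) = 0.2275 / 0.352375.
Δx_1 = 0.2275 × (+100) / 0.352375 = 22.75 / 0.352375 ≈ 64.6.

Δx_1 = 64.6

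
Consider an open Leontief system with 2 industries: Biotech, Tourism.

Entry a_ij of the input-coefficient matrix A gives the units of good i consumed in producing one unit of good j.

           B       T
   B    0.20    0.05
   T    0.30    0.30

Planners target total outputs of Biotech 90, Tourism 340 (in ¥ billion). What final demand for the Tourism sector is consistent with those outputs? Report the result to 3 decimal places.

I − A =
  [   0.80    -0.05]
  [  -0.30     0.70]
d = (I − A) x:
  d_B = (+0.80)·90 + (-0.05)·340 = 55.000
  d_T = (-0.30)·90 + (+0.70)·340 = 211.000

d_T = 211.000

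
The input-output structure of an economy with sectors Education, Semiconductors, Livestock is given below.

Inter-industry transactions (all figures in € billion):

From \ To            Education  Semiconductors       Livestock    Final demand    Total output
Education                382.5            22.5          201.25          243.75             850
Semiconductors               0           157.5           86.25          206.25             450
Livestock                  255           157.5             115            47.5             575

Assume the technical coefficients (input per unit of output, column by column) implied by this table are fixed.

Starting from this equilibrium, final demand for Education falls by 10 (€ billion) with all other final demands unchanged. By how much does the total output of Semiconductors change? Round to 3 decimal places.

Technical coefficients a_ij = z_ij / X_j:
  a_EE = 382.5/850 = 0.45, a_SE = 0/850 = 0.00, a_LE = 255/850 = 0.30
  a_ES = 22.5/450 = 0.05, a_SS = 157.5/450 = 0.35, a_LS = 157.5/450 = 0.35
  a_EL = 201.25/575 = 0.35, a_SL = 86.25/575 = 0.15, a_LL = 115/575 = 0.20
I − A =
  [   0.55    -0.05    -0.35]
  [   0.00     0.65    -0.15]
  [  -0.30    -0.35     0.80]
Cofactors of I−A, C_ij = (−1)^(i+j)·(minor ij) (rows/columns in the sector order above):
  C_11 = (0.65)(0.80) − (-0.15)(-0.35) = 0.4675
  C_12 = −[(0.00)(0.80) − (-0.15)(-0.30)] = 0.0450
  C_13 = (0.00)(-0.35) − (0.65)(-0.30) = 0.1950
  C_21 = −[(-0.05)(0.80) − (-0.35)(-0.35)] = 0.1625
  C_22 = (0.55)(0.80) − (-0.35)(-0.30) = 0.3350
  C_23 = −[(0.55)(-0.35) − (-0.05)(-0.30)] = 0.2075
  C_31 = (-0.05)(-0.15) − (-0.35)(0.65) = 0.2350
  C_32 = −[(0.55)(-0.15) − (-0.35)(0.00)] = 0.0825
  C_33 = (0.55)(0.65) − (-0.05)(0.00) = 0.3575
det(I−A) = Σ_j (I−A)_1j·C_1j = (0.55)(0.4675) + (-0.05)(0.0450) + (-0.35)(0.1950) = 0.186625
adj(I−A) = Cᵀ =
  [ 0.4675   0.1625   0.2350]
  [ 0.0450   0.3350   0.0825]
  [ 0.1950   0.2075   0.3575]
(I − A)⁻¹ = adj(I−A) / det(I−A) ≈
  [   2.5050     0.8707     1.2592]
  [   0.2411     1.7950     0.4421]
  [   1.0449     1.1119     1.9156]
Δx = (I − A)⁻¹ Δd with Δd having -10 in the Education component and 0 elsewhere.
So Δx_S = L_SE · (-10), where L_SE = adj(I−A)_SE / det(I−A) = 0.0450 / 0.186625.
Δx_S = 0.0450 × (-10) / 0.186625 = -0.45 / 0.186625 ≈ -2.411.

Δx_S = -2.411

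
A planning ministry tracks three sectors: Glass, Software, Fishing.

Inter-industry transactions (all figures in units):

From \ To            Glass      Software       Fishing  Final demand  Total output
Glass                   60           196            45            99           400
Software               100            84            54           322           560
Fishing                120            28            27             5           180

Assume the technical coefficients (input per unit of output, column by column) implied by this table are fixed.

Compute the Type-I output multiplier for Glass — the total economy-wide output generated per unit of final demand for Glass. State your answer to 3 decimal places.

Technical coefficients a_ij = z_ij / X_j:
  a_GG = 60/400 = 0.15, a_SG = 100/400 = 0.25, a_FG = 120/400 = 0.30
  a_GS = 196/560 = 0.35, a_SS = 84/560 = 0.15, a_FS = 28/560 = 0.05
  a_GF = 45/180 = 0.25, a_SF = 54/180 = 0.30, a_FF = 27/180 = 0.15
I − A =
  [   0.85    -0.35    -0.25]
  [  -0.25     0.85    -0.30]
  [  -0.30    -0.05     0.85]
Cofactors of I−A, C_ij = (−1)^(i+j)·(minor ij) (rows/columns in the sector order above):
  C_11 = (0.85)(0.85) − (-0.30)(-0.05) = 0.7075
  C_12 = −[(-0.25)(0.85) − (-0.30)(-0.30)] = 0.3025
  C_13 = (-0.25)(-0.05) − (0.85)(-0.30) = 0.2675
  C_21 = −[(-0.35)(0.85) − (-0.25)(-0.05)] = 0.3100
  C_22 = (0.85)(0.85) − (-0.25)(-0.30) = 0.6475
  C_23 = −[(0.85)(-0.05) − (-0.35)(-0.30)] = 0.1475
  C_31 = (-0.35)(-0.30) − (-0.25)(0.85) = 0.3175
  C_32 = −[(0.85)(-0.30) − (-0.25)(-0.25)] = 0.3175
  C_33 = (0.85)(0.85) − (-0.35)(-0.25) = 0.6350
det(I−A) = Σ_j (I−A)_1j·C_1j = (0.85)(0.7075) + (-0.35)(0.3025) + (-0.25)(0.2675) = 0.428625
adj(I−A) = Cᵀ =
  [ 0.7075   0.3100   0.3175]
  [ 0.3025   0.6475   0.3175]
  [ 0.2675   0.1475   0.6350]
(I − A)⁻¹ = adj(I−A) / det(I−A) ≈
  [   1.6506     0.7232     0.7407]
  [   0.7057     1.5106     0.7407]
  [   0.6241     0.3441     1.4815]
The output multiplier for sector j is the column-j sum of the Leontief inverse (I − A)⁻¹ = adj(I−A) / det(I−A).
Column G of adj(I−A): (0.7075, 0.3025, 0.2675); det(I−A) = 0.428625.
m_G = (0.7075 + 0.3025 + 0.2675) / 0.428625 = 1.2775 / 0.428625 ≈ 2.980.

m_G = 2.980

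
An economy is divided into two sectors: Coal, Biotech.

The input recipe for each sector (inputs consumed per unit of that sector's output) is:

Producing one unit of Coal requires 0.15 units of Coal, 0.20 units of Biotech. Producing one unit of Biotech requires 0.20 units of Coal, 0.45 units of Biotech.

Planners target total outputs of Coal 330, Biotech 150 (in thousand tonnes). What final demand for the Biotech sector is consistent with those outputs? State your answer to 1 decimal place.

d_2 = 16.5

I − A =
  [   0.85    -0.20]
  [  -0.20     0.55]
d = (I − A) x:
  d_1 = (+0.85)·330 + (-0.20)·150 = 250.5
  d_2 = (-0.20)·330 + (+0.55)·150 = 16.5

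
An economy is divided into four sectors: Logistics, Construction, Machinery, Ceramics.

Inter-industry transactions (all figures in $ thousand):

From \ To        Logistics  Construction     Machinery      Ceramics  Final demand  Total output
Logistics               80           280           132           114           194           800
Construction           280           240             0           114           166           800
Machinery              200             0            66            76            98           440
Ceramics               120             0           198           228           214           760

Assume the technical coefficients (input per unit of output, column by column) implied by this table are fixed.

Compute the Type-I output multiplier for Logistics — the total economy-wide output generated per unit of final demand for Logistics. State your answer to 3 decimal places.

m_1 = 4.540

Technical coefficients a_ij = z_ij / X_j:
  a_11 = 80/800 = 0.10, a_21 = 280/800 = 0.35, a_31 = 200/800 = 0.25, a_41 = 120/800 = 0.15
  a_12 = 280/800 = 0.35, a_22 = 240/800 = 0.30, a_32 = 0/800 = 0.00, a_42 = 0/800 = 0.00
  a_13 = 132/440 = 0.30, a_23 = 0/440 = 0.00, a_33 = 66/440 = 0.15, a_43 = 198/440 = 0.45
  a_14 = 114/760 = 0.15, a_24 = 114/760 = 0.15, a_34 = 76/760 = 0.10, a_44 = 228/760 = 0.30
I − A =
  [   0.90    -0.35    -0.30    -0.15]
  [  -0.35     0.70     0.00    -0.15]
  [  -0.25     0.00     0.85    -0.10]
  [  -0.15     0.00    -0.45     0.70]
Compute the cofactors C_ij = (−1)^(i+j)·(3×3 minor ij) of I−A; the adjugate is their transpose:
adj(I−A) = Cᵀ =
  [ 0.385000   0.192500   0.217875   0.154875]
  [ 0.228500   0.402000   0.164625   0.158625]
  [ 0.133000   0.066500   0.331625   0.090125]
  [ 0.168000   0.084000   0.259875   0.378875]
det(I−A) = Σ_j (I−A)_1j·C_1j = (0.90)(0.385000) + (-0.35)(0.228500) + (-0.30)(0.133000) + (-0.15)(0.168000) = 0.201425
(I − A)⁻¹ = adj(I−A) / det(I−A) ≈
  [   1.9114     0.9557     1.0817     0.7689]
  [   1.1344     1.9958     0.8173     0.7875]
  [   0.6603     0.3301     1.6464     0.4474]
  [   0.8341     0.4170     1.2902     1.8810]
The output multiplier for sector j is the column-j sum of the Leontief inverse (I − A)⁻¹ = adj(I−A) / det(I−A).
Column 1 of adj(I−A): (0.385000, 0.228500, 0.133000, 0.168000); det(I−A) = 0.201425.
m_1 = (0.385000 + 0.228500 + 0.133000 + 0.168000) / 0.201425 = 0.9145 / 0.201425 ≈ 4.540.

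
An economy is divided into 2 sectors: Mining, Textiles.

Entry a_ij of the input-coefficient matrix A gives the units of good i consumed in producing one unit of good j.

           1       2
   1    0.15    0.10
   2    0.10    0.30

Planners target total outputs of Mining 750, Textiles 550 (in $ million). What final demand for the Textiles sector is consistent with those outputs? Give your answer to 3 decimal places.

d_2 = 310.000

I − A =
  [   0.85    -0.10]
  [  -0.10     0.70]
d = (I − A) x:
  d_1 = (+0.85)·750 + (-0.10)·550 = 582.500
  d_2 = (-0.10)·750 + (+0.70)·550 = 310.000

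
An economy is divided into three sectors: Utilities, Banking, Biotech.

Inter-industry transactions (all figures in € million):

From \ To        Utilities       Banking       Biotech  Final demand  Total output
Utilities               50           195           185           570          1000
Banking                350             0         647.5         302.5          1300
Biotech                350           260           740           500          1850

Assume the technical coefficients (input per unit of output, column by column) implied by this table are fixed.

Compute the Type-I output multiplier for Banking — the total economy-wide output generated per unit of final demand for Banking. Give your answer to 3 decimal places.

m_2 = 2.156

Technical coefficients a_ij = z_ij / X_j:
  a_11 = 50/1000 = 0.05, a_21 = 350/1000 = 0.35, a_31 = 350/1000 = 0.35
  a_12 = 195/1300 = 0.15, a_22 = 0/1300 = 0.00, a_32 = 260/1300 = 0.20
  a_13 = 185/1850 = 0.10, a_23 = 647.5/1850 = 0.35, a_33 = 740/1850 = 0.40
I − A =
  [   0.95    -0.15    -0.10]
  [  -0.35     1.00    -0.35]
  [  -0.35    -0.20     0.60]
Cofactors of I−A, C_ij = (−1)^(i+j)·(minor ij) (rows/columns in the sector order above):
  C_11 = (1.00)(0.60) − (-0.35)(-0.20) = 0.5300
  C_12 = −[(-0.35)(0.60) − (-0.35)(-0.35)] = 0.3325
  C_13 = (-0.35)(-0.20) − (1.00)(-0.35) = 0.4200
  C_21 = −[(-0.15)(0.60) − (-0.10)(-0.20)] = 0.1100
  C_22 = (0.95)(0.60) − (-0.10)(-0.35) = 0.5350
  C_23 = −[(0.95)(-0.20) − (-0.15)(-0.35)] = 0.2425
  C_31 = (-0.15)(-0.35) − (-0.10)(1.00) = 0.1525
  C_32 = −[(0.95)(-0.35) − (-0.10)(-0.35)] = 0.3675
  C_33 = (0.95)(1.00) − (-0.15)(-0.35) = 0.8975
det(I−A) = Σ_j (I−A)_1j·C_1j = (0.95)(0.5300) + (-0.15)(0.3325) + (-0.10)(0.4200) = 0.411625
adj(I−A) = Cᵀ =
  [ 0.5300   0.1100   0.1525]
  [ 0.3325   0.5350   0.3675]
  [ 0.4200   0.2425   0.8975]
(I − A)⁻¹ = adj(I−A) / det(I−A) ≈
  [   1.2876     0.2672     0.3705]
  [   0.8078     1.2997     0.8928]
  [   1.0203     0.5891     2.1804]
The output multiplier for sector j is the column-j sum of the Leontief inverse (I − A)⁻¹ = adj(I−A) / det(I−A).
Column 2 of adj(I−A): (0.1100, 0.5350, 0.2425); det(I−A) = 0.411625.
m_2 = (0.1100 + 0.5350 + 0.2425) / 0.411625 = 0.8875 / 0.411625 ≈ 2.156.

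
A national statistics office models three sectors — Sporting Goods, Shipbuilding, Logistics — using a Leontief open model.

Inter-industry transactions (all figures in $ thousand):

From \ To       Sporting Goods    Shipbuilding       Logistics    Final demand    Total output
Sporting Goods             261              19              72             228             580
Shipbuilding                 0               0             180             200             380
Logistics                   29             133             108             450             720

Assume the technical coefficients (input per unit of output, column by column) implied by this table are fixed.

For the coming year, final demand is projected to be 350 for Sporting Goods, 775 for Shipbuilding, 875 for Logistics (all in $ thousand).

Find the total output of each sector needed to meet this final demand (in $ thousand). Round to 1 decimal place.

Technical coefficients a_ij = z_ij / X_j:
  a_11 = 261/580 = 0.45, a_21 = 0/580 = 0.00, a_31 = 29/580 = 0.05
  a_12 = 19/380 = 0.05, a_22 = 0/380 = 0.00, a_32 = 133/380 = 0.35
  a_13 = 72/720 = 0.10, a_23 = 180/720 = 0.25, a_33 = 108/720 = 0.15
I − A =
  [   0.55    -0.05    -0.10]
  [   0.00     1.00    -0.25]
  [  -0.05    -0.35     0.85]
Cofactors of I−A, C_ij = (−1)^(i+j)·(minor ij) (rows/columns in the sector order above):
  C_11 = (1.00)(0.85) − (-0.25)(-0.35) = 0.7625
  C_12 = −[(0.00)(0.85) − (-0.25)(-0.05)] = 0.0125
  C_13 = (0.00)(-0.35) − (1.00)(-0.05) = 0.0500
  C_21 = −[(-0.05)(0.85) − (-0.10)(-0.35)] = 0.0775
  C_22 = (0.55)(0.85) − (-0.10)(-0.05) = 0.4625
  C_23 = −[(0.55)(-0.35) − (-0.05)(-0.05)] = 0.1950
  C_31 = (-0.05)(-0.25) − (-0.10)(1.00) = 0.1125
  C_32 = −[(0.55)(-0.25) − (-0.10)(0.00)] = 0.1375
  C_33 = (0.55)(1.00) − (-0.05)(0.00) = 0.5500
det(I−A) = Σ_j (I−A)_1j·C_1j = (0.55)(0.7625) + (-0.05)(0.0125) + (-0.10)(0.0500) = 0.41375
adj(I−A) = Cᵀ =
  [ 0.7625   0.0775   0.1125]
  [ 0.0125   0.4625   0.1375]
  [ 0.0500   0.1950   0.5500]
(I − A)⁻¹ = adj(I−A) / det(I−A) ≈
  [   1.8429     0.1873     0.2719]
  [   0.0302     1.1178     0.3323]
  [   0.1208     0.4713     1.3293]
x = (I − A)⁻¹ d = adj(I−A)·d / det(I−A), with det(I−A) = 0.41375:
  x_1 = (0.7625·350 + 0.0775·775 + 0.1125·875) / 0.41375 = 425.375 / 0.41375 ≈ 1028.1
  x_2 = (0.0125·350 + 0.4625·775 + 0.1375·875) / 0.41375 = 483.125 / 0.41375 ≈ 1167.7
  x_3 = (0.0500·350 + 0.1950·775 + 0.5500·875) / 0.41375 = 649.875 / 0.41375 ≈ 1570.7

x_1 = 1028.1, x_2 = 1167.7, x_3 = 1570.7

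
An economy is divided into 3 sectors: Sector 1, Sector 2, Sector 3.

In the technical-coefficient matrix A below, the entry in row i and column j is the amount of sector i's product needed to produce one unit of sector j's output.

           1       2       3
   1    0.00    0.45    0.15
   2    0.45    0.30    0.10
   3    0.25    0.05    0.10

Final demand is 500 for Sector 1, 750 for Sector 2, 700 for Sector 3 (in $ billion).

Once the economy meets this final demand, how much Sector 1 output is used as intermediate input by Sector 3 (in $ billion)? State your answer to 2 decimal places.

I − A =
  [   1.00    -0.45    -0.15]
  [  -0.45     0.70    -0.10]
  [  -0.25    -0.05     0.90]
Cofactors of I−A, C_ij = (−1)^(i+j)·(minor ij) (rows/columns in the sector order above):
  C_11 = (0.70)(0.90) − (-0.10)(-0.05) = 0.6250
  C_12 = −[(-0.45)(0.90) − (-0.10)(-0.25)] = 0.4300
  C_13 = (-0.45)(-0.05) − (0.70)(-0.25) = 0.1975
  C_21 = −[(-0.45)(0.90) − (-0.15)(-0.05)] = 0.4125
  C_22 = (1.00)(0.90) − (-0.15)(-0.25) = 0.8625
  C_23 = −[(1.00)(-0.05) − (-0.45)(-0.25)] = 0.1625
  C_31 = (-0.45)(-0.10) − (-0.15)(0.70) = 0.1500
  C_32 = −[(1.00)(-0.10) − (-0.15)(-0.45)] = 0.1675
  C_33 = (1.00)(0.70) − (-0.45)(-0.45) = 0.4975
det(I−A) = Σ_j (I−A)_1j·C_1j = (1.00)(0.6250) + (-0.45)(0.4300) + (-0.15)(0.1975) = 0.401875
adj(I−A) = Cᵀ =
  [ 0.6250   0.4125   0.1500]
  [ 0.4300   0.8625   0.1675]
  [ 0.1975   0.1625   0.4975]
(I − A)⁻¹ = adj(I−A) / det(I−A) ≈
  [   1.5552     1.0264     0.3733]
  [   1.0700     2.1462     0.4168]
  [   0.4914     0.4044     1.2379]
First solve x = (I − A)⁻¹ d = adj(I−A)·d / det(I−A); in particular x_3 = (0.1975·500 + 0.1625·750 + 0.4975·700) / 0.401875 = 568.875 / 0.401875 ≈ 1415.5521.
Intermediate flow from 1 to 3: z_13 = a_13 · x_3 = 0.15 × 568.875 / 0.401875 = 85.33125 / 0.401875 ≈ 212.33.

z_13 = 212.33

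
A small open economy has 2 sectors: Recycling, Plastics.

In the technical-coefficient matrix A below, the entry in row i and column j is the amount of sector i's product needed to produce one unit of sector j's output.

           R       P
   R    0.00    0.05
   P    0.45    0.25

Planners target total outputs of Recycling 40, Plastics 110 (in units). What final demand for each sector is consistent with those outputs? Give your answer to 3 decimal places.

d_R = 34.500, d_P = 64.500

I − A =
  [   1.00    -0.05]
  [  -0.45     0.75]
d = (I − A) x:
  d_R = (+1.00)·40 + (-0.05)·110 = 34.500
  d_P = (-0.45)·40 + (+0.75)·110 = 64.500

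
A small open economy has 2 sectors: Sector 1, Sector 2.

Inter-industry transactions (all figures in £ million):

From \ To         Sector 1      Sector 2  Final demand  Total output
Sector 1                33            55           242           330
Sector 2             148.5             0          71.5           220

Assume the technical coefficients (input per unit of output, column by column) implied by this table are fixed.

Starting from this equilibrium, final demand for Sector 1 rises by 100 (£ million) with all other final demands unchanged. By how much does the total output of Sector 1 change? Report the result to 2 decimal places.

Δx_1 = 126.98

Technical coefficients a_ij = z_ij / X_j:
  a_11 = 33/330 = 0.10, a_21 = 148.5/330 = 0.45
  a_12 = 55/220 = 0.25, a_22 = 0/220 = 0.00
I − A =
  [   0.90    -0.25]
  [  -0.45     1.00]
det(I−A) = (0.90)(1.00) − (-0.25)(-0.45) = 0.7875
adj(I−A) = [[1.00, 0.25], [0.45, 0.90]]
(I − A)⁻¹ = adj(I−A) / det(I−A) ≈
  [   1.2698     0.3175]
  [   0.5714     1.1429]
Δx = (I − A)⁻¹ Δd with Δd having +100 in the Sector 1 component and 0 elsewhere.
So Δx_1 = L_11 · (+100), where L_11 = adj(I−A)_11 / det(I−A) = 1.00 / 0.7875.
Δx_1 = 1.00 × (+100) / 0.7875 = 100.00 / 0.7875 ≈ 126.98.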